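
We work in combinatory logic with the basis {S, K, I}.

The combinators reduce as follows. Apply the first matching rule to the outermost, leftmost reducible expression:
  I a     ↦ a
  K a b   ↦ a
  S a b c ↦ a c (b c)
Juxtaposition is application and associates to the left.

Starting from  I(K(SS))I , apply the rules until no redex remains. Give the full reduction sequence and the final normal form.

  start: I(K(SS))I
  step 1: K(SS)I
  step 2: SS

Answer: normal form = SS  (in 2 steps)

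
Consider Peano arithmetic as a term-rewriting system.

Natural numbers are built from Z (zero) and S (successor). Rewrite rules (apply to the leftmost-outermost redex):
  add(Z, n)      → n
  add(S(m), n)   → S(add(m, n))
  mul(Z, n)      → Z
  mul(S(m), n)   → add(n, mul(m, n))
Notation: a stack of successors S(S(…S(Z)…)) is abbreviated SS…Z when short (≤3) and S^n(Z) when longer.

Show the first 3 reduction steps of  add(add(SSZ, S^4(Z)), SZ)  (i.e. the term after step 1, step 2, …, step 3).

  start: add(add(SSZ, S^4(Z)), SZ)
  [1] add(S(add(SZ, S^4(Z))), SZ)
  [2] S(add(add(SZ, S^4(Z)), SZ))
  [3] S(add(S(add(Z, S^4(Z))), SZ))

Answer: after 3 steps: S(add(S(add(Z, S^4(Z))), SZ))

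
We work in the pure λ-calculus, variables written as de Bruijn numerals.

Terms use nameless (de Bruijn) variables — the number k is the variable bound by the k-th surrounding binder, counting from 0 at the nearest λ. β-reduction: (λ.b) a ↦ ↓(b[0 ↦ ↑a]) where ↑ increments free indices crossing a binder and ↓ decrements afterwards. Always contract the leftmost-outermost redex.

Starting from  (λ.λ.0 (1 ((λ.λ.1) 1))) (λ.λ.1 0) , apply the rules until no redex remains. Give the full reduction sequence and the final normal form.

Answer: normal form = λ.0 (λ.λ.λ.1 0)  (in 4 steps)

Reduction:
  start: (λ.λ.0 (1 ((λ.λ.1) 1))) (λ.λ.1 0)
  →1  λ.0 ((λ.λ.1 0) ((λ.λ.1) (λ.λ.1 0)))
  →2  λ.0 (λ.(λ.λ.1) (λ.λ.1 0) 0)
  →3  λ.0 (λ.(λ.λ.λ.1 0) 0)
  →4  λ.0 (λ.λ.λ.1 0)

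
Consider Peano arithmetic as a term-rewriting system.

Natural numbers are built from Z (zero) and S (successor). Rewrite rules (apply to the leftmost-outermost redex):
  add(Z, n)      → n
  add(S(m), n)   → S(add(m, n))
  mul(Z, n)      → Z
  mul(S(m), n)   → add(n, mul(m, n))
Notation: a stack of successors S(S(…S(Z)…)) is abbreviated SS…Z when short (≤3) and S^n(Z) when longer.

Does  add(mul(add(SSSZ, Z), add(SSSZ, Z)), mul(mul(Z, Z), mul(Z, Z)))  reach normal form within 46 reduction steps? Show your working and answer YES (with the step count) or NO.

  start: add(mul(add(SSSZ, Z), add(SSSZ, Z)), mul(mul(Z, Z), mul(Z, Z)))
  step 1: add(mul(S(add(SSZ, Z)), add(SSSZ, Z)), mul(mul(Z, Z), mul(Z, Z)))
  step 2: add(add(add(SSSZ, Z), mul(add(SSZ, Z), add(SSSZ, Z))), mul(mul(Z, Z), mul(Z, Z)))
  step 3: add(add(S(add(SSZ, Z)), mul(add(SSZ, Z), add(SSSZ, Z))), mul(mul(Z, Z), mul(Z, Z)))
  step 4: add(S(add(add(SSZ, Z), mul(add(SSZ, Z), add(SSSZ, Z)))), mul(mul(Z, Z), mul(Z, Z)))
  step 5: S(add(add(add(SSZ, Z), mul(add(SSZ, Z), add(SSSZ, Z))), mul(mul(Z, Z), mul(Z, Z))))
  step 6: S(add(add(S(add(SZ, Z)), mul(add(SSZ, Z), add(SSSZ, Z))), mul(mul(Z, Z), mul(Z, Z))))
  step 7: S(add(S(add(add(SZ, Z), mul(add(SSZ, Z), add(SSSZ, Z)))), mul(mul(Z, Z), mul(Z, Z))))
  step 8: S(S(add(add(add(SZ, Z), mul(add(SSZ, Z), add(SSSZ, Z))), mul(mul(Z, Z), mul(Z, Z)))))
  step 9: S(S(add(add(S(add(Z, Z)), mul(add(SSZ, Z), add(SSSZ, Z))), mul(mul(Z, Z), mul(Z, Z)))))
  step 10: S(S(add(S(add(add(Z, Z), mul(add(SSZ, Z), add(SSSZ, Z)))), mul(mul(Z, Z), mul(Z, Z)))))
  step 11: S(S(S(add(add(add(Z, Z), mul(add(SSZ, Z), add(SSSZ, Z))), mul(mul(Z, Z), mul(Z, Z))))))
  step 12: S(S(S(add(add(Z, mul(add(SSZ, Z), add(SSSZ, Z))), mul(mul(Z, Z), mul(Z, Z))))))
  step 13: S(S(S(add(mul(add(SSZ, Z), add(SSSZ, Z)), mul(mul(Z, Z), mul(Z, Z))))))
  step 14: S(S(S(add(mul(S(add(SZ, Z)), add(SSSZ, Z)), mul(mul(Z, Z), mul(Z, Z))))))
  step 15: S(S(S(add(add(add(SSSZ, Z), mul(add(SZ, Z), add(SSSZ, Z))), mul(mul(Z, Z), mul(Z, Z))))))
  step 16: S(S(S(add(add(S(add(SSZ, Z)), mul(add(SZ, Z), add(SSSZ, Z))), mul(mul(Z, Z), mul(Z, Z))))))
  step 17: S(S(S(add(S(add(add(SSZ, Z), mul(add(SZ, Z), add(SSSZ, Z)))), mul(mul(Z, Z), mul(Z, Z))))))
  step 18: S(S(S(S(add(add(add(SSZ, Z), mul(add(SZ, Z), add(SSSZ, Z))), mul(mul(Z, Z), mul(Z, Z)))))))
  step 19: S(S(S(S(add(add(S(add(SZ, Z)), mul(add(SZ, Z), add(SSSZ, Z))), mul(mul(Z, Z), mul(Z, Z)))))))
  step 20: S(S(S(S(add(S(add(add(SZ, Z), mul(add(SZ, Z), add(SSSZ, Z)))), mul(mul(Z, Z), mul(Z, Z)))))))
  step 21: S(S(S(S(S(add(add(add(SZ, Z), mul(add(SZ, Z), add(SSSZ, Z))), mul(mul(Z, Z), mul(Z, Z))))))))
  step 22: S(S(S(S(S(add(add(S(add(Z, Z)), mul(add(SZ, Z), add(SSSZ, Z))), mul(mul(Z, Z), mul(Z, Z))))))))
  step 23: S(S(S(S(S(add(S(add(add(Z, Z), mul(add(SZ, Z), add(SSSZ, Z)))), mul(mul(Z, Z), mul(Z, Z))))))))
  step 24: S(S(S(S(S(S(add(add(add(Z, Z), mul(add(SZ, Z), add(SSSZ, Z))), mul(mul(Z, Z), mul(Z, Z)))))))))
  step 25: S(S(S(S(S(S(add(add(Z, mul(add(SZ, Z), add(SSSZ, Z))), mul(mul(Z, Z), mul(Z, Z)))))))))
  step 26: S(S(S(S(S(S(add(mul(add(SZ, Z), add(SSSZ, Z)), mul(mul(Z, Z), mul(Z, Z)))))))))
  step 27: S(S(S(S(S(S(add(mul(S(add(Z, Z)), add(SSSZ, Z)), mul(mul(Z, Z), mul(Z, Z)))))))))
  step 28: S(S(S(S(S(S(add(add(add(SSSZ, Z), mul(add(Z, Z), add(SSSZ, Z))), mul(mul(Z, Z), mul(Z, Z)))))))))
  step 29: S(S(S(S(S(S(add(add(S(add(SSZ, Z)), mul(add(Z, Z), add(SSSZ, Z))), mul(mul(Z, Z), mul(Z, Z)))))))))
  step 30: S(S(S(S(S(S(add(S(add(add(SSZ, Z), mul(add(Z, Z), add(SSSZ, Z)))), mul(mul(Z, Z), mul(Z, Z)))))))))
  step 31: S(S(S(S(S(S(S(add(add(add(SSZ, Z), mul(add(Z, Z), add(SSSZ, Z))), mul(mul(Z, Z), mul(Z, Z))))))))))
  step 32: S(S(S(S(S(S(S(add(add(S(add(SZ, Z)), mul(add(Z, Z), add(SSSZ, Z))), mul(mul(Z, Z), mul(Z, Z))))))))))
  step 33: S(S(S(S(S(S(S(add(S(add(add(SZ, Z), mul(add(Z, Z), add(SSSZ, Z)))), mul(mul(Z, Z), mul(Z, Z))))))))))
  step 34: S(S(S(S(S(S(S(S(add(add(add(SZ, Z), mul(add(Z, Z), add(SSSZ, Z))), mul(mul(Z, Z), mul(Z, Z)))))))))))
  step 35: S(S(S(S(S(S(S(S(add(add(S(add(Z, Z)), mul(add(Z, Z), add(SSSZ, Z))), mul(mul(Z, Z), mul(Z, Z)))))))))))
  step 36: S(S(S(S(S(S(S(S(add(S(add(add(Z, Z), mul(add(Z, Z), add(SSSZ, Z)))), mul(mul(Z, Z), mul(Z, Z)))))))))))
  step 37: S(S(S(S(S(S(S(S(S(add(add(add(Z, Z), mul(add(Z, Z), add(SSSZ, Z))), mul(mul(Z, Z), mul(Z, Z))))))))))))
  step 38: S(S(S(S(S(S(S(S(S(add(add(Z, mul(add(Z, Z), add(SSSZ, Z))), mul(mul(Z, Z), mul(Z, Z))))))))))))
  step 39: S(S(S(S(S(S(S(S(S(add(mul(add(Z, Z), add(SSSZ, Z)), mul(mul(Z, Z), mul(Z, Z))))))))))))
  step 40: S(S(S(S(S(S(S(S(S(add(mul(Z, add(SSSZ, Z)), mul(mul(Z, Z), mul(Z, Z))))))))))))
  step 41: S(S(S(S(S(S(S(S(S(add(Z, mul(mul(Z, Z), mul(Z, Z))))))))))))
  step 42: S(S(S(S(S(S(S(S(S(mul(mul(Z, Z), mul(Z, Z)))))))))))
  step 43: S(S(S(S(S(S(S(S(S(mul(Z, mul(Z, Z)))))))))))
  step 44: S^9(Z)

Answer: YES — reaches normal form S^9(Z) in 44 ≤ 46 steps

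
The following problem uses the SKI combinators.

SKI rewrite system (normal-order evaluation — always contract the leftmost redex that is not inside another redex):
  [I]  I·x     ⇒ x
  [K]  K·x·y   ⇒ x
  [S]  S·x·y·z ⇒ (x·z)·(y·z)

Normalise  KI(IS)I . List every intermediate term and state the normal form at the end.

  start: KI(IS)I
  →1  II
  →2  I

Answer: normal form = I  (in 2 steps)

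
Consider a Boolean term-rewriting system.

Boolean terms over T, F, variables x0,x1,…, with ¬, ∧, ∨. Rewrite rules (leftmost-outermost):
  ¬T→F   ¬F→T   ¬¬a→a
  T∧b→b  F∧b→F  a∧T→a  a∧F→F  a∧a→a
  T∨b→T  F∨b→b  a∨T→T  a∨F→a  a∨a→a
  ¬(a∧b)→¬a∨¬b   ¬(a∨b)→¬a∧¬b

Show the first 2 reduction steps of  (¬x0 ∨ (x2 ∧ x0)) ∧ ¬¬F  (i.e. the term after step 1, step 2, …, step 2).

  start: (¬x0 ∨ (x2 ∧ x0)) ∧ ¬¬F
  [1] (¬x0 ∨ (x2 ∧ x0)) ∧ F
  [2] F

Answer: after 2 steps: F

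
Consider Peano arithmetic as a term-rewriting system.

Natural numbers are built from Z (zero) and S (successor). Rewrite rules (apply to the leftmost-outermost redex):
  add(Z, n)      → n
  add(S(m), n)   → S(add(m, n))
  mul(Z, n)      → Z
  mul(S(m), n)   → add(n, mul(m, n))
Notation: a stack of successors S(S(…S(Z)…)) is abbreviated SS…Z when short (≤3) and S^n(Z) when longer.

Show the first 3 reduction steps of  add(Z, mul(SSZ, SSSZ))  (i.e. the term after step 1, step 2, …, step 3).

  start: add(Z, mul(SSZ, SSSZ))
  →1  mul(SSZ, SSSZ)
  →2  add(SSSZ, mul(SZ, SSSZ))
  →3  S(add(SSZ, mul(SZ, SSSZ)))

Answer: after 3 steps: S(add(SSZ, mul(SZ, SSSZ)))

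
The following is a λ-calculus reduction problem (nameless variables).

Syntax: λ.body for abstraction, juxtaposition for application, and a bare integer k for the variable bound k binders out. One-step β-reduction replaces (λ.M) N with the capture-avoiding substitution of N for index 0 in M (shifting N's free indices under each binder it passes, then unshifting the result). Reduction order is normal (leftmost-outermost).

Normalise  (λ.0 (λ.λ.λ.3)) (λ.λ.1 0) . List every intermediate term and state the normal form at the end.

Answer: normal form = λ.λ.λ.λ.λ.1 0  (in 3 steps)

Reduction:
  start: (λ.0 (λ.λ.λ.3)) (λ.λ.1 0)
  step 1: (λ.λ.1 0) (λ.λ.λ.λ.λ.1 0)
  step 2: λ.(λ.λ.λ.λ.λ.1 0) 0
  step 3: λ.λ.λ.λ.λ.1 0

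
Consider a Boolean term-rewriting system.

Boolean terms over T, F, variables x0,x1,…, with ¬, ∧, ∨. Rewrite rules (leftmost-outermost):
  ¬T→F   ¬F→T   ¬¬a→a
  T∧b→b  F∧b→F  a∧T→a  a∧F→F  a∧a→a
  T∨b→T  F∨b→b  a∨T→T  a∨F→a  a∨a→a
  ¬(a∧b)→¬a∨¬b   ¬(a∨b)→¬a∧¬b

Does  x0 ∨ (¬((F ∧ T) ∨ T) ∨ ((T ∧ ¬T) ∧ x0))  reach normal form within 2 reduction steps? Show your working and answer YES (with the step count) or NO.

Answer: NO — after 2 steps the term is x0 ∨ (((¬F ∨ ¬T) ∧ ¬T) ∨ ((T ∧ ¬T) ∧ x0)), not yet normal

Derivation:
  start: x0 ∨ (¬((F ∧ T) ∨ T) ∨ ((T ∧ ¬T) ∧ x0))
  [1] x0 ∨ ((¬(F ∧ T) ∧ ¬T) ∨ ((T ∧ ¬T) ∧ x0))
  [2] x0 ∨ (((¬F ∨ ¬T) ∧ ¬T) ∨ ((T ∧ ¬T) ∧ x0))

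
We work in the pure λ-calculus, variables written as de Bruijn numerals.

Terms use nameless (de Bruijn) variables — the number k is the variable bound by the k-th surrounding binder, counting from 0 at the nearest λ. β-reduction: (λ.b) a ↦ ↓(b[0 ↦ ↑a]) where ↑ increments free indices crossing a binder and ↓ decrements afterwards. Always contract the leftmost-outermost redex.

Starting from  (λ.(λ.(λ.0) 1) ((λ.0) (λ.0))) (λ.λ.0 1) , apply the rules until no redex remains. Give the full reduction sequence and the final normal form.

  start: (λ.(λ.(λ.0) 1) ((λ.0) (λ.0))) (λ.λ.0 1)
  step 1: (λ.(λ.0) (λ.λ.0 1)) ((λ.0) (λ.0))
  step 2: (λ.0) (λ.λ.0 1)
  step 3: λ.λ.0 1

Answer: normal form = λ.λ.0 1  (in 3 steps)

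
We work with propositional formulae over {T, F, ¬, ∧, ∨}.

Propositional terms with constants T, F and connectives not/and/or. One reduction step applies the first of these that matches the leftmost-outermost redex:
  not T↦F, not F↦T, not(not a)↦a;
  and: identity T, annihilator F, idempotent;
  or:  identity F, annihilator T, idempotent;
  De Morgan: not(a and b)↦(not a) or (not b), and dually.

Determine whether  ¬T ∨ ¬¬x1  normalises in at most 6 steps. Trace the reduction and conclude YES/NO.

  start: ¬T ∨ ¬¬x1
  →1  F ∨ ¬¬x1
  →2  ¬¬x1
  →3  x1

Answer: YES — reaches normal form x1 in 3 ≤ 6 steps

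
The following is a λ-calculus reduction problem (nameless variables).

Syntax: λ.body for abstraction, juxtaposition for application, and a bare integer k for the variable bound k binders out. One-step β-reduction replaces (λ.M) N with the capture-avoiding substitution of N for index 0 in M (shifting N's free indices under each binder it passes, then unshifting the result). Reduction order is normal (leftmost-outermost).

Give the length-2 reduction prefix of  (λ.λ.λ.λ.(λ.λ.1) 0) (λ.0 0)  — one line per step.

Answer: after 2 steps: λ.λ.λ.λ.1

Working:
  start: (λ.λ.λ.λ.(λ.λ.1) 0) (λ.0 0)
  step 1: λ.λ.λ.(λ.λ.1) 0
  step 2: λ.λ.λ.λ.1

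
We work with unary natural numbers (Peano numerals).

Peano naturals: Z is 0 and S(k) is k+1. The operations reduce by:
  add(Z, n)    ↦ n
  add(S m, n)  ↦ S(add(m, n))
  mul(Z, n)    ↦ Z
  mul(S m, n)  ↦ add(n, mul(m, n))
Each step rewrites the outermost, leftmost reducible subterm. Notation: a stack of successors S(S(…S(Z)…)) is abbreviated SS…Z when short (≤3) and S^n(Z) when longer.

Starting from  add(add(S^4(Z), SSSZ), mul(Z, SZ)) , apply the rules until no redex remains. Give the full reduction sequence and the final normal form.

Answer: normal form = S^7(Z)  (in 14 steps)

Derivation:
  start: add(add(S^4(Z), SSSZ), mul(Z, SZ))
  step 1: add(S(add(SSSZ, SSSZ)), mul(Z, SZ))
  step 2: S(add(add(SSSZ, SSSZ), mul(Z, SZ)))
  step 3: S(add(S(add(SSZ, SSSZ)), mul(Z, SZ)))
  step 4: S(S(add(add(SSZ, SSSZ), mul(Z, SZ))))
  step 5: S(S(add(S(add(SZ, SSSZ)), mul(Z, SZ))))
  step 6: S(S(S(add(add(SZ, SSSZ), mul(Z, SZ)))))
  step 7: S(S(S(add(S(add(Z, SSSZ)), mul(Z, SZ)))))
  step 8: S(S(S(S(add(add(Z, SSSZ), mul(Z, SZ))))))
  step 9: S(S(S(S(add(SSSZ, mul(Z, SZ))))))
  step 10: S(S(S(S(S(add(SSZ, mul(Z, SZ)))))))
  step 11: S(S(S(S(S(S(add(SZ, mul(Z, SZ))))))))
  step 12: S(S(S(S(S(S(S(add(Z, mul(Z, SZ)))))))))
  step 13: S(S(S(S(S(S(S(mul(Z, SZ))))))))
  step 14: S^7(Z)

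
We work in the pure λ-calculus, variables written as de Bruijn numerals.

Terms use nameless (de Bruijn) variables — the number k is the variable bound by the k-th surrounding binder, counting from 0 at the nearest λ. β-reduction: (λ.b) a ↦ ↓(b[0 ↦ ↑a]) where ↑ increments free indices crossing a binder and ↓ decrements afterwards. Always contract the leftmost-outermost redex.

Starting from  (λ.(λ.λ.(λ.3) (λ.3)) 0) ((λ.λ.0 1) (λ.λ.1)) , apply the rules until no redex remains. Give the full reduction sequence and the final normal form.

  start: (λ.(λ.λ.(λ.3) (λ.3)) 0) ((λ.λ.0 1) (λ.λ.1))
  [1] (λ.λ.(λ.(λ.λ.0 1) (λ.λ.1)) (λ.(λ.λ.0 1) (λ.λ.1))) ((λ.λ.0 1) (λ.λ.1))
  [2] λ.(λ.(λ.λ.0 1) (λ.λ.1)) (λ.(λ.λ.0 1) (λ.λ.1))
  [3] λ.(λ.λ.0 1) (λ.λ.1)
  [4] λ.λ.0 (λ.λ.1)

Answer: normal form = λ.λ.0 (λ.λ.1)  (in 4 steps)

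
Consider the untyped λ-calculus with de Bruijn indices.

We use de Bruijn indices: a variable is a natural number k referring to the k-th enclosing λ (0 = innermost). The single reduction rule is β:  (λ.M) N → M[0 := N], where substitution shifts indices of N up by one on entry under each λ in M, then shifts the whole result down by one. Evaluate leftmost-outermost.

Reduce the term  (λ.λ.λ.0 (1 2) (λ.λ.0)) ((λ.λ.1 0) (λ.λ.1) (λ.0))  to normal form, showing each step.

Answer: normal form = λ.λ.0 (1 (λ.λ.0)) (λ.λ.0)  (in 4 steps)

Reduction:
  start: (λ.λ.λ.0 (1 2) (λ.λ.0)) ((λ.λ.1 0) (λ.λ.1) (λ.0))
  [1] λ.λ.0 (1 ((λ.λ.1 0) (λ.λ.1) (λ.0))) (λ.λ.0)
  [2] λ.λ.0 (1 ((λ.(λ.λ.1) 0) (λ.0))) (λ.λ.0)
  [3] λ.λ.0 (1 ((λ.λ.1) (λ.0))) (λ.λ.0)
  [4] λ.λ.0 (1 (λ.λ.0)) (λ.λ.0)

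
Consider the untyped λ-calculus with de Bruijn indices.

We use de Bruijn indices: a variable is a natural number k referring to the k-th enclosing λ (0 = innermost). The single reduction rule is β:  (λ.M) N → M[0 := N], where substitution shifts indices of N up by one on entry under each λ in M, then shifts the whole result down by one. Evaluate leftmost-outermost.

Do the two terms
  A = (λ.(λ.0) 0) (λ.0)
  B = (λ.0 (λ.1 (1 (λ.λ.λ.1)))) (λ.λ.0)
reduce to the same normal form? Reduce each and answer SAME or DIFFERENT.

Answer: SAME — A ⇓ λ.0, B ⇓ λ.0

Derivation:
Term A:
  start: (λ.(λ.0) 0) (λ.0)
  step 1: (λ.0) (λ.0)
  step 2: λ.0

Term B:
  start: (λ.0 (λ.1 (1 (λ.λ.λ.1)))) (λ.λ.0)
  step 1: (λ.λ.0) (λ.(λ.λ.0) ((λ.λ.0) (λ.λ.λ.1)))
  step 2: λ.0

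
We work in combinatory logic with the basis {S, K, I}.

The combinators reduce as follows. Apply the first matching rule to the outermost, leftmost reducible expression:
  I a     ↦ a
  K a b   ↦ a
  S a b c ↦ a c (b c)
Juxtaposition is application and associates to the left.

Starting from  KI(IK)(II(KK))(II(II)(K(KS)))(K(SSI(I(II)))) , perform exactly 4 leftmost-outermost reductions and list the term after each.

Answer: after 4 steps: KK(II(II)(K(KS)))(K(SSI(I(II))))

Working:
  start: KI(IK)(II(KK))(II(II)(K(KS)))(K(SSI(I(II))))
  step 1: I(II(KK))(II(II)(K(KS)))(K(SSI(I(II))))
  step 2: II(KK)(II(II)(K(KS)))(K(SSI(I(II))))
  step 3: I(KK)(II(II)(K(KS)))(K(SSI(I(II))))
  step 4: KK(II(II)(K(KS)))(K(SSI(I(II))))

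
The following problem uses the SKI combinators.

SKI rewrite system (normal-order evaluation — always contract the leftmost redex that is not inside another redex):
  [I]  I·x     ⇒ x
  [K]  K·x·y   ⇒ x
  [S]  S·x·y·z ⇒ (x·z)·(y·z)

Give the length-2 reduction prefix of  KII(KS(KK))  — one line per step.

  start: KII(KS(KK))
  →1  I(KS(KK))
  →2  KS(KK)

Answer: after 2 steps: KS(KK)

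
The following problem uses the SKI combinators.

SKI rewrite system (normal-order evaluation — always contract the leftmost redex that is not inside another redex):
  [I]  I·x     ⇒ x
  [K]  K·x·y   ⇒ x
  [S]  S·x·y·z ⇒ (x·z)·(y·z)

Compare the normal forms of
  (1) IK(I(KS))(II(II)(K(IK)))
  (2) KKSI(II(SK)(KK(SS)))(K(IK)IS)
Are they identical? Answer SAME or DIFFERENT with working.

Answer: SAME — A ⇓ KS, B ⇓ KS

Reduction:
Term A:
  start: IK(I(KS))(II(II)(K(IK)))
  →1  K(I(KS))(II(II)(K(IK)))
  →2  I(KS)
  →3  KS

Term B:
  start: KKSI(II(SK)(KK(SS)))(K(IK)IS)
  →1  KI(II(SK)(KK(SS)))(K(IK)IS)
  →2  I(K(IK)IS)
  →3  K(IK)IS
  →4  IKS
  →5  KS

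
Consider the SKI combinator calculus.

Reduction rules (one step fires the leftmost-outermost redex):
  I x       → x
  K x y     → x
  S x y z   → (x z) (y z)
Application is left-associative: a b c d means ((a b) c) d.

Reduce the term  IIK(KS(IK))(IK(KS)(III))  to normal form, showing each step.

Answer: normal form = S  (in 4 steps)

Reduction:
  start: IIK(KS(IK))(IK(KS)(III))
  step 1: IK(KS(IK))(IK(KS)(III))
  step 2: K(KS(IK))(IK(KS)(III))
  step 3: KS(IK)
  step 4: S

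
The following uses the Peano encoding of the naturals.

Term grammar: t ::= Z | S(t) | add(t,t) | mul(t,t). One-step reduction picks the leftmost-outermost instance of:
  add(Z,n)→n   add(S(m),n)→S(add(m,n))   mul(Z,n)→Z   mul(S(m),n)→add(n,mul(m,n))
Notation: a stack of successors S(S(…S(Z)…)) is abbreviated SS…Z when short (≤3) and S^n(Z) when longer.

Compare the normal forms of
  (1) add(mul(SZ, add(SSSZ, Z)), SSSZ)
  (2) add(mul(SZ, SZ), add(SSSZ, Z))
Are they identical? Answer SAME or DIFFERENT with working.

Term A:
  start: add(mul(SZ, add(SSSZ, Z)), SSSZ)
  →1  add(add(add(SSSZ, Z), mul(Z, add(SSSZ, Z))), SSSZ)
  →2  add(add(S(add(SSZ, Z)), mul(Z, add(SSSZ, Z))), SSSZ)
  →3  add(S(add(add(SSZ, Z), mul(Z, add(SSSZ, Z)))), SSSZ)
  →4  S(add(add(add(SSZ, Z), mul(Z, add(SSSZ, Z))), SSSZ))
  →5  S(add(add(S(add(SZ, Z)), mul(Z, add(SSSZ, Z))), SSSZ))
  →6  S(add(S(add(add(SZ, Z), mul(Z, add(SSSZ, Z)))), SSSZ))
  →7  S(S(add(add(add(SZ, Z), mul(Z, add(SSSZ, Z))), SSSZ)))
  →8  S(S(add(add(S(add(Z, Z)), mul(Z, add(SSSZ, Z))), SSSZ)))
  →9  S(S(add(S(add(add(Z, Z), mul(Z, add(SSSZ, Z)))), SSSZ)))
  →10  S(S(S(add(add(add(Z, Z), mul(Z, add(SSSZ, Z))), SSSZ))))
  →11  S(S(S(add(add(Z, mul(Z, add(SSSZ, Z))), SSSZ))))
  →12  S(S(S(add(mul(Z, add(SSSZ, Z)), SSSZ))))
  →13  S(S(S(add(Z, SSSZ))))
  →14  S^6(Z)

Term B:
  start: add(mul(SZ, SZ), add(SSSZ, Z))
  →1  add(add(SZ, mul(Z, SZ)), add(SSSZ, Z))
  →2  add(S(add(Z, mul(Z, SZ))), add(SSSZ, Z))
  →3  S(add(add(Z, mul(Z, SZ)), add(SSSZ, Z)))
  →4  S(add(mul(Z, SZ), add(SSSZ, Z)))
  →5  S(add(Z, add(SSSZ, Z)))
  →6  S(add(SSSZ, Z))
  →7  S(S(add(SSZ, Z)))
  →8  S(S(S(add(SZ, Z))))
  →9  S(S(S(S(add(Z, Z)))))
  →10  S^4(Z)

Answer: DIFFERENT — A ⇓ S^6(Z), B ⇓ S^4(Z)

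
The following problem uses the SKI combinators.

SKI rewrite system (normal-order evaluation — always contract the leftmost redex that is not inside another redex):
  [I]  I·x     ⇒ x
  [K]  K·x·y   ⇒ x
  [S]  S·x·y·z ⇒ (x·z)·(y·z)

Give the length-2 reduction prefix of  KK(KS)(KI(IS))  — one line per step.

Answer: after 2 steps: KI

Reduction:
  start: KK(KS)(KI(IS))
  step 1: K(KI(IS))
  step 2: KI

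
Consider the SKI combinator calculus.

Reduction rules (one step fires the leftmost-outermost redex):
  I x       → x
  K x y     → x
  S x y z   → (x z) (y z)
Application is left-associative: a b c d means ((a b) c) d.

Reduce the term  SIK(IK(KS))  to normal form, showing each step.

Answer: normal form = KS  (in 4 steps)

Derivation:
  start: SIK(IK(KS))
  →1  I(IK(KS))(K(IK(KS)))
  →2  IK(KS)(K(IK(KS)))
  →3  K(KS)(K(IK(KS)))
  →4  KS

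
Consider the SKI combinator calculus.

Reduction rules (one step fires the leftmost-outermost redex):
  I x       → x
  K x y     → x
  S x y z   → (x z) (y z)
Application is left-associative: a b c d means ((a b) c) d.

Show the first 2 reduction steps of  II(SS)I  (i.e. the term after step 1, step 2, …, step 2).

Answer: after 2 steps: SSI

Derivation:
  start: II(SS)I
  →1  I(SS)I
  →2  SSI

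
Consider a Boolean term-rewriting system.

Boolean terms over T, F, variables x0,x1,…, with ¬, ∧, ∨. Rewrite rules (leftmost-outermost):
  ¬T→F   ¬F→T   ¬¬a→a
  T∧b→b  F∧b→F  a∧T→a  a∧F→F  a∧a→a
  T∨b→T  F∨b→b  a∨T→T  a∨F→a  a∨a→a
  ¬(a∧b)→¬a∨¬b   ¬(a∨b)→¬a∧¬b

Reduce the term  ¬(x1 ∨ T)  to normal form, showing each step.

  start: ¬(x1 ∨ T)
  →1  ¬x1 ∧ ¬T
  →2  ¬x1 ∧ F
  →3  F

Answer: normal form = F  (in 3 steps)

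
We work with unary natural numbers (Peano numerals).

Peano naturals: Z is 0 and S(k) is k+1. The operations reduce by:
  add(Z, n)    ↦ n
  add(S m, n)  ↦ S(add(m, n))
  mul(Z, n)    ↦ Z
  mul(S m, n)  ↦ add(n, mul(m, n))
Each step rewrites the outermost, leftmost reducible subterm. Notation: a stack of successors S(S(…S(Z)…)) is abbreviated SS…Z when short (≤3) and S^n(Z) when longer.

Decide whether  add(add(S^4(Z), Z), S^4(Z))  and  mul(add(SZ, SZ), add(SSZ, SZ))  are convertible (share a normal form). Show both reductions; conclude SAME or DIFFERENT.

Answer: DIFFERENT — A ⇓ S^8(Z), B ⇓ S^6(Z)

Working:
Term A:
  start: add(add(S^4(Z), Z), S^4(Z))
  [1] add(S(add(SSSZ, Z)), S^4(Z))
  [2] S(add(add(SSSZ, Z), S^4(Z)))
  [3] S(add(S(add(SSZ, Z)), S^4(Z)))
  [4] S(S(add(add(SSZ, Z), S^4(Z))))
  [5] S(S(add(S(add(SZ, Z)), S^4(Z))))
  [6] S(S(S(add(add(SZ, Z), S^4(Z)))))
  [7] S(S(S(add(S(add(Z, Z)), S^4(Z)))))
  [8] S(S(S(S(add(add(Z, Z), S^4(Z))))))
  [9] S(S(S(S(add(Z, S^4(Z))))))
  [10] S^8(Z)

Term B:
  start: mul(add(SZ, SZ), add(SSZ, SZ))
  [1] mul(S(add(Z, SZ)), add(SSZ, SZ))
  [2] add(add(SSZ, SZ), mul(add(Z, SZ), add(SSZ, SZ)))
  [3] add(S(add(SZ, SZ)), mul(add(Z, SZ), add(SSZ, SZ)))
  [4] S(add(add(SZ, SZ), mul(add(Z, SZ), add(SSZ, SZ))))
  [5] S(add(S(add(Z, SZ)), mul(add(Z, SZ), add(SSZ, SZ))))
  [6] S(S(add(add(Z, SZ), mul(add(Z, SZ), add(SSZ, SZ)))))
  [7] S(S(add(SZ, mul(add(Z, SZ), add(SSZ, SZ)))))
  [8] S(S(S(add(Z, mul(add(Z, SZ), add(SSZ, SZ))))))
  [9] S(S(S(mul(add(Z, SZ), add(SSZ, SZ)))))
  [10] S(S(S(mul(SZ, add(SSZ, SZ)))))
  [11] S(S(S(add(add(SSZ, SZ), mul(Z, add(SSZ, SZ))))))
  [12] S(S(S(add(S(add(SZ, SZ)), mul(Z, add(SSZ, SZ))))))
  [13] S(S(S(S(add(add(SZ, SZ), mul(Z, add(SSZ, SZ)))))))
  [14] S(S(S(S(add(S(add(Z, SZ)), mul(Z, add(SSZ, SZ)))))))
  [15] S(S(S(S(S(add(add(Z, SZ), mul(Z, add(SSZ, SZ))))))))
  [16] S(S(S(S(S(add(SZ, mul(Z, add(SSZ, SZ))))))))
  [17] S(S(S(S(S(S(add(Z, mul(Z, add(SSZ, SZ)))))))))
  [18] S(S(S(S(S(S(mul(Z, add(SSZ, SZ))))))))
  [19] S^6(Z)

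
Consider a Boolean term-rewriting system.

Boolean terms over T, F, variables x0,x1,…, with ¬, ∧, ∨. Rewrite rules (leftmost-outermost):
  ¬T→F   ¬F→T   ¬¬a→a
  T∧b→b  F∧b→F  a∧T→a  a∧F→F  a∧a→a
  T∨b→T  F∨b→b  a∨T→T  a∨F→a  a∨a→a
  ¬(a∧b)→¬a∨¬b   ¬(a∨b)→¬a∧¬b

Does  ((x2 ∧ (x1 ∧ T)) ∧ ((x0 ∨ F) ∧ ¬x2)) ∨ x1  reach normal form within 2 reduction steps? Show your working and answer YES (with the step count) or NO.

Answer: YES — reaches normal form ((x2 ∧ x1) ∧ (x0 ∧ ¬x2)) ∨ x1 in 2 ≤ 2 steps

Working:
  start: ((x2 ∧ (x1 ∧ T)) ∧ ((x0 ∨ F) ∧ ¬x2)) ∨ x1
  [1] ((x2 ∧ x1) ∧ ((x0 ∨ F) ∧ ¬x2)) ∨ x1
  [2] ((x2 ∧ x1) ∧ (x0 ∧ ¬x2)) ∨ x1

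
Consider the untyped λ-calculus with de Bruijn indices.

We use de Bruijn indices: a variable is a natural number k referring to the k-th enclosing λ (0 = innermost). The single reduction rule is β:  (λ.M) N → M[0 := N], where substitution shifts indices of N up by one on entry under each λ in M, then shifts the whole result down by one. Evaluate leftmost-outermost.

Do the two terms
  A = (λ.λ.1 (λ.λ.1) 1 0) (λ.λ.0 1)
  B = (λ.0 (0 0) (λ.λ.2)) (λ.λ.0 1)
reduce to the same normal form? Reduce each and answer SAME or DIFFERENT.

Answer: DIFFERENT — A ⇓ λ.0 (λ.λ.1), B ⇓ λ.λ.λ.0 1

Working:
Term A:
  start: (λ.λ.1 (λ.λ.1) 1 0) (λ.λ.0 1)
  [1] λ.(λ.λ.0 1) (λ.λ.1) (λ.λ.0 1) 0
  [2] λ.(λ.0 (λ.λ.1)) (λ.λ.0 1) 0
  [3] λ.(λ.λ.0 1) (λ.λ.1) 0
  [4] λ.(λ.0 (λ.λ.1)) 0
  [5] λ.0 (λ.λ.1)

Term B:
  start: (λ.0 (0 0) (λ.λ.2)) (λ.λ.0 1)
  [1] (λ.λ.0 1) ((λ.λ.0 1) (λ.λ.0 1)) (λ.λ.λ.λ.0 1)
  [2] (λ.0 ((λ.λ.0 1) (λ.λ.0 1))) (λ.λ.λ.λ.0 1)
  [3] (λ.λ.λ.λ.0 1) ((λ.λ.0 1) (λ.λ.0 1))
  [4] λ.λ.λ.0 1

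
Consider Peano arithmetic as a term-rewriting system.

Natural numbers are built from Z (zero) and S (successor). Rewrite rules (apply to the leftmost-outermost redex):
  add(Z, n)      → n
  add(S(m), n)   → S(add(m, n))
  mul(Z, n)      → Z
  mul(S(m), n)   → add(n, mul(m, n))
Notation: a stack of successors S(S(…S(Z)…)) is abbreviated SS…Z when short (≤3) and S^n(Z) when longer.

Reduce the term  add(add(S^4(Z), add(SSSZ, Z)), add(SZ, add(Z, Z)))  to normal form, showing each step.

Answer: normal form = S^8(Z)  (in 20 steps)

Derivation:
  start: add(add(S^4(Z), add(SSSZ, Z)), add(SZ, add(Z, Z)))
  [1] add(S(add(SSSZ, add(SSSZ, Z))), add(SZ, add(Z, Z)))
  [2] S(add(add(SSSZ, add(SSSZ, Z)), add(SZ, add(Z, Z))))
  [3] S(add(S(add(SSZ, add(SSSZ, Z))), add(SZ, add(Z, Z))))
  [4] S(S(add(add(SSZ, add(SSSZ, Z)), add(SZ, add(Z, Z)))))
  [5] S(S(add(S(add(SZ, add(SSSZ, Z))), add(SZ, add(Z, Z)))))
  [6] S(S(S(add(add(SZ, add(SSSZ, Z)), add(SZ, add(Z, Z))))))
  [7] S(S(S(add(S(add(Z, add(SSSZ, Z))), add(SZ, add(Z, Z))))))
  [8] S(S(S(S(add(add(Z, add(SSSZ, Z)), add(SZ, add(Z, Z)))))))
  [9] S(S(S(S(add(add(SSSZ, Z), add(SZ, add(Z, Z)))))))
  [10] S(S(S(S(add(S(add(SSZ, Z)), add(SZ, add(Z, Z)))))))
  [11] S(S(S(S(S(add(add(SSZ, Z), add(SZ, add(Z, Z))))))))
  [12] S(S(S(S(S(add(S(add(SZ, Z)), add(SZ, add(Z, Z))))))))
  [13] S(S(S(S(S(S(add(add(SZ, Z), add(SZ, add(Z, Z)))))))))
  [14] S(S(S(S(S(S(add(S(add(Z, Z)), add(SZ, add(Z, Z)))))))))
  [15] S(S(S(S(S(S(S(add(add(Z, Z), add(SZ, add(Z, Z))))))))))
  [16] S(S(S(S(S(S(S(add(Z, add(SZ, add(Z, Z))))))))))
  [17] S(S(S(S(S(S(S(add(SZ, add(Z, Z)))))))))
  [18] S(S(S(S(S(S(S(S(add(Z, add(Z, Z))))))))))
  [19] S(S(S(S(S(S(S(S(add(Z, Z)))))))))
  [20] S^8(Z)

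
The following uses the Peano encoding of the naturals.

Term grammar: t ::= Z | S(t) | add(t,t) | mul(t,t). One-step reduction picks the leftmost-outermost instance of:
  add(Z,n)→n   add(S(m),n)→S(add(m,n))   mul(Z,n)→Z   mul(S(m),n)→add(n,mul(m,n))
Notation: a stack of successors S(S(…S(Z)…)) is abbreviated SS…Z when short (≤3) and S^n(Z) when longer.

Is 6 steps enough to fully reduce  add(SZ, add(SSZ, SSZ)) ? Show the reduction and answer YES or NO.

Answer: YES — reaches normal form S^5(Z) in 5 ≤ 6 steps

Derivation:
  start: add(SZ, add(SSZ, SSZ))
  [1] S(add(Z, add(SSZ, SSZ)))
  [2] S(add(SSZ, SSZ))
  [3] S(S(add(SZ, SSZ)))
  [4] S(S(S(add(Z, SSZ))))
  [5] S^5(Z)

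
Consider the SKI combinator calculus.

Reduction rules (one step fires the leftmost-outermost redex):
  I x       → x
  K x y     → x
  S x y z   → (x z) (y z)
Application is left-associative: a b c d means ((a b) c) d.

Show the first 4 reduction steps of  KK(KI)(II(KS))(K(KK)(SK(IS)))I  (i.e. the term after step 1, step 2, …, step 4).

Answer: after 4 steps: KSI

Derivation:
  start: KK(KI)(II(KS))(K(KK)(SK(IS)))I
  step 1: K(II(KS))(K(KK)(SK(IS)))I
  step 2: II(KS)I
  step 3: I(KS)I
  step 4: KSI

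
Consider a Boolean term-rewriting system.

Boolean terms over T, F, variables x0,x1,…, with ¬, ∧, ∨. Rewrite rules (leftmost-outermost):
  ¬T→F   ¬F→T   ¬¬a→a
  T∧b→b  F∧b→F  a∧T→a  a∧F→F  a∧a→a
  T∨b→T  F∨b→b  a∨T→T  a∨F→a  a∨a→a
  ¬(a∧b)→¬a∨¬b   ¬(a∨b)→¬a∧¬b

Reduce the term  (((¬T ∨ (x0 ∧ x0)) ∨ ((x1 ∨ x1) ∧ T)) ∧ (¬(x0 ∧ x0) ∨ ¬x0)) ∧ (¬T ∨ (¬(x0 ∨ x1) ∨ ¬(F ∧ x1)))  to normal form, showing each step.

Answer: normal form = (x0 ∨ x1) ∧ ¬x0  (in 16 steps)

Working:
  start: (((¬T ∨ (x0 ∧ x0)) ∨ ((x1 ∨ x1) ∧ T)) ∧ (¬(x0 ∧ x0) ∨ ¬x0)) ∧ (¬T ∨ (¬(x0 ∨ x1) ∨ ¬(F ∧ x1)))
  [1] (((F ∨ (x0 ∧ x0)) ∨ ((x1 ∨ x1) ∧ T)) ∧ (¬(x0 ∧ x0) ∨ ¬x0)) ∧ (¬T ∨ (¬(x0 ∨ x1) ∨ ¬(F ∧ x1)))
  [2] (((x0 ∧ x0) ∨ ((x1 ∨ x1) ∧ T)) ∧ (¬(x0 ∧ x0) ∨ ¬x0)) ∧ (¬T ∨ (¬(x0 ∨ x1) ∨ ¬(F ∧ x1)))
  [3] ((x0 ∨ ((x1 ∨ x1) ∧ T)) ∧ (¬(x0 ∧ x0) ∨ ¬x0)) ∧ (¬T ∨ (¬(x0 ∨ x1) ∨ ¬(F ∧ x1)))
  [4] ((x0 ∨ (x1 ∨ x1)) ∧ (¬(x0 ∧ x0) ∨ ¬x0)) ∧ (¬T ∨ (¬(x0 ∨ x1) ∨ ¬(F ∧ x1)))
  [5] ((x0 ∨ x1) ∧ (¬(x0 ∧ x0) ∨ ¬x0)) ∧ (¬T ∨ (¬(x0 ∨ x1) ∨ ¬(F ∧ x1)))
  [6] ((x0 ∨ x1) ∧ ((¬x0 ∨ ¬x0) ∨ ¬x0)) ∧ (¬T ∨ (¬(x0 ∨ x1) ∨ ¬(F ∧ x1)))
  [7] ((x0 ∨ x1) ∧ (¬x0 ∨ ¬x0)) ∧ (¬T ∨ (¬(x0 ∨ x1) ∨ ¬(F ∧ x1)))
  [8] ((x0 ∨ x1) ∧ ¬x0) ∧ (¬T ∨ (¬(x0 ∨ x1) ∨ ¬(F ∧ x1)))
  [9] ((x0 ∨ x1) ∧ ¬x0) ∧ (F ∨ (¬(x0 ∨ x1) ∨ ¬(F ∧ x1)))
  [10] ((x0 ∨ x1) ∧ ¬x0) ∧ (¬(x0 ∨ x1) ∨ ¬(F ∧ x1))
  [11] ((x0 ∨ x1) ∧ ¬x0) ∧ ((¬x0 ∧ ¬x1) ∨ ¬(F ∧ x1))
  [12] ((x0 ∨ x1) ∧ ¬x0) ∧ ((¬x0 ∧ ¬x1) ∨ (¬F ∨ ¬x1))
  [13] ((x0 ∨ x1) ∧ ¬x0) ∧ ((¬x0 ∧ ¬x1) ∨ (T ∨ ¬x1))
  [14] ((x0 ∨ x1) ∧ ¬x0) ∧ ((¬x0 ∧ ¬x1) ∨ T)
  [15] ((x0 ∨ x1) ∧ ¬x0) ∧ T
  [16] (x0 ∨ x1) ∧ ¬x0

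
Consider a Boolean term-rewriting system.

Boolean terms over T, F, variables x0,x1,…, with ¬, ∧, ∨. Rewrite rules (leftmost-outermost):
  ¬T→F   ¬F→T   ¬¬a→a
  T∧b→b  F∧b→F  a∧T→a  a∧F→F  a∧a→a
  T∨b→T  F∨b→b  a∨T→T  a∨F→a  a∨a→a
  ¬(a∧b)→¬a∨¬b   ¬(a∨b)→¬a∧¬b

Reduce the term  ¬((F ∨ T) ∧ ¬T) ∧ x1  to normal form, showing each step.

Answer: normal form = x1  (in 8 steps)

Working:
  start: ¬((F ∨ T) ∧ ¬T) ∧ x1
  →1  (¬(F ∨ T) ∨ ¬¬T) ∧ x1
  →2  ((¬F ∧ ¬T) ∨ ¬¬T) ∧ x1
  →3  ((T ∧ ¬T) ∨ ¬¬T) ∧ x1
  →4  (¬T ∨ ¬¬T) ∧ x1
  →5  (F ∨ ¬¬T) ∧ x1
  →6  ¬¬T ∧ x1
  →7  T ∧ x1
  →8  x1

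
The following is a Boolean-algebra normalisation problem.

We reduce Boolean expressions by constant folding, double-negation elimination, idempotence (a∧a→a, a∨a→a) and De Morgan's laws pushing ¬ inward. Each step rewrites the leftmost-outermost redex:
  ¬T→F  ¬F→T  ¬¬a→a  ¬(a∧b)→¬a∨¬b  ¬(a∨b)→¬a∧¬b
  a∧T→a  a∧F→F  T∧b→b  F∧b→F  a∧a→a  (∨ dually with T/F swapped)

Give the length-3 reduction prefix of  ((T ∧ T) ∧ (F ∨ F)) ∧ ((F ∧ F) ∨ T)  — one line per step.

  start: ((T ∧ T) ∧ (F ∨ F)) ∧ ((F ∧ F) ∨ T)
  →1  (T ∧ (F ∨ F)) ∧ ((F ∧ F) ∨ T)
  →2  (F ∨ F) ∧ ((F ∧ F) ∨ T)
  →3  F ∧ ((F ∧ F) ∨ T)

Answer: after 3 steps: F ∧ ((F ∧ F) ∨ T)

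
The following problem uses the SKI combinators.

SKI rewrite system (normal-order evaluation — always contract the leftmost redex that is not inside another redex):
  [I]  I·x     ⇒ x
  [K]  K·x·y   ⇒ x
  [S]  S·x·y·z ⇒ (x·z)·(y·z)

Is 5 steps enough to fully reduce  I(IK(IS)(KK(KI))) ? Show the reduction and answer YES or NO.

Answer: YES — reaches normal form S in 4 ≤ 5 steps

Working:
  start: I(IK(IS)(KK(KI)))
  →1  IK(IS)(KK(KI))
  →2  K(IS)(KK(KI))
  →3  IS
  →4  S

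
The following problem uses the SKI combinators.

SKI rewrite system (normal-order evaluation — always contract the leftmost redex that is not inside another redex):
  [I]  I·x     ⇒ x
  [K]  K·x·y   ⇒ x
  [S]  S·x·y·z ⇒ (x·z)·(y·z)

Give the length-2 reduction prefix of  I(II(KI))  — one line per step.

Answer: after 2 steps: I(KI)

Reduction:
  start: I(II(KI))
  →1  II(KI)
  →2  I(KI)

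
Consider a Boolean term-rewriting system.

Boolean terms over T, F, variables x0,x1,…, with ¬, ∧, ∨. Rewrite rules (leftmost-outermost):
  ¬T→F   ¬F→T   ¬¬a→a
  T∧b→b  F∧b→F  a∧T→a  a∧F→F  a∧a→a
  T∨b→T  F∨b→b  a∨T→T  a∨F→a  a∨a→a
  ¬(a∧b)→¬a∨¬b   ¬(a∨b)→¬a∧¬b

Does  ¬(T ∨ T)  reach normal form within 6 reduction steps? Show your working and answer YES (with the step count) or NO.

  start: ¬(T ∨ T)
  →1  ¬T ∧ ¬T
  →2  ¬T
  →3  F

Answer: YES — reaches normal form F in 3 ≤ 6 steps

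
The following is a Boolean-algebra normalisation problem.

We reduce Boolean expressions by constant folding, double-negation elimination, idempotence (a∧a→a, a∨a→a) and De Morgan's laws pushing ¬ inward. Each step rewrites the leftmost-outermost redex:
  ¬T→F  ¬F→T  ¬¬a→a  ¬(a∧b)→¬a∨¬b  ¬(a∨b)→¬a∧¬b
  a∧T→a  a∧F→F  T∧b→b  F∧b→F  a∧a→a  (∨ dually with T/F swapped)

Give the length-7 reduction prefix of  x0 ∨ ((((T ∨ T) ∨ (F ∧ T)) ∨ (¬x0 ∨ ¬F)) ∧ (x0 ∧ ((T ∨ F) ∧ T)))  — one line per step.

Answer: after 7 steps: x0 ∨ x0

Working:
  start: x0 ∨ ((((T ∨ T) ∨ (F ∧ T)) ∨ (¬x0 ∨ ¬F)) ∧ (x0 ∧ ((T ∨ F) ∧ T)))
  →1  x0 ∨ (((T ∨ (F ∧ T)) ∨ (¬x0 ∨ ¬F)) ∧ (x0 ∧ ((T ∨ F) ∧ T)))
  →2  x0 ∨ ((T ∨ (¬x0 ∨ ¬F)) ∧ (x0 ∧ ((T ∨ F) ∧ T)))
  →3  x0 ∨ (T ∧ (x0 ∧ ((T ∨ F) ∧ T)))
  →4  x0 ∨ (x0 ∧ ((T ∨ F) ∧ T))
  →5  x0 ∨ (x0 ∧ (T ∨ F))
  →6  x0 ∨ (x0 ∧ T)
  →7  x0 ∨ x0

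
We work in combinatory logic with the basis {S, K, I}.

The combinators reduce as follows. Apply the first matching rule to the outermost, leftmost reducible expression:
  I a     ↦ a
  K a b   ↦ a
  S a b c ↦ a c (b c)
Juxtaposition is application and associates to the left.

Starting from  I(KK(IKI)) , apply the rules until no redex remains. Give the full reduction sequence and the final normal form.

Answer: normal form = K  (in 2 steps)

Derivation:
  start: I(KK(IKI))
  step 1: KK(IKI)
  step 2: K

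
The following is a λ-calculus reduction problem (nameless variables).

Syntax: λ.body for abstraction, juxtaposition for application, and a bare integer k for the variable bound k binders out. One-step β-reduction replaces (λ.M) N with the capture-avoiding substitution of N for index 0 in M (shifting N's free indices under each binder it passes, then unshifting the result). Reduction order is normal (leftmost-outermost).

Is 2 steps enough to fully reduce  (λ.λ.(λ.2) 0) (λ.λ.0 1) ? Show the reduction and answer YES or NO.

  start: (λ.λ.(λ.2) 0) (λ.λ.0 1)
  [1] λ.(λ.λ.λ.0 1) 0
  [2] λ.λ.λ.0 1

Answer: YES — reaches normal form λ.λ.λ.0 1 in 2 ≤ 2 steps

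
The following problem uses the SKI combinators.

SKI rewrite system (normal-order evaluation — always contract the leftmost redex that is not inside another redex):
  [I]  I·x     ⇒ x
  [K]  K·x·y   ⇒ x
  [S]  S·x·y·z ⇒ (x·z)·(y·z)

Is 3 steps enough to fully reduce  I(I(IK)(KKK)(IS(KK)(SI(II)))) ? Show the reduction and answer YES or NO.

Answer: NO — after 3 steps the term is K(KKK)(IS(KK)(SI(II))), not yet normal

Reduction:
  start: I(I(IK)(KKK)(IS(KK)(SI(II))))
  →1  I(IK)(KKK)(IS(KK)(SI(II)))
  →2  IK(KKK)(IS(KK)(SI(II)))
  →3  K(KKK)(IS(KK)(SI(II)))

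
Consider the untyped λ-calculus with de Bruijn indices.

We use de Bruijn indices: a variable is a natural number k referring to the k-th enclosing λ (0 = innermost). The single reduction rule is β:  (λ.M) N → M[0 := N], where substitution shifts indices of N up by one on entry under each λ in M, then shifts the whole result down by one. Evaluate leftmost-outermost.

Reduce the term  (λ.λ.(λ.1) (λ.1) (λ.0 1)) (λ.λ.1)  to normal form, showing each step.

Answer: normal form = λ.0 (λ.0 1)  (in 2 steps)

Reduction:
  start: (λ.λ.(λ.1) (λ.1) (λ.0 1)) (λ.λ.1)
  step 1: λ.(λ.1) (λ.1) (λ.0 1)
  step 2: λ.0 (λ.0 1)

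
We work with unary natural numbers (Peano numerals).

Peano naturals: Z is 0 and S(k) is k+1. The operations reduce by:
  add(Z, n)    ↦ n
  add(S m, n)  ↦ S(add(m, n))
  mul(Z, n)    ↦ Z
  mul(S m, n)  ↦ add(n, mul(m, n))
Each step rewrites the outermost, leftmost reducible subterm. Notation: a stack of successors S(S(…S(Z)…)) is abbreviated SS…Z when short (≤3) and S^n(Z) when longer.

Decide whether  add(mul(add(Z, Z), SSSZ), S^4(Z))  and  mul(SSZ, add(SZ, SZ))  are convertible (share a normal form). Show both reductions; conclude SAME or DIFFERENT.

Term A:
  start: add(mul(add(Z, Z), SSSZ), S^4(Z))
  step 1: add(mul(Z, SSSZ), S^4(Z))
  step 2: add(Z, S^4(Z))
  step 3: S^4(Z)

Term B:
  start: mul(SSZ, add(SZ, SZ))
  step 1: add(add(SZ, SZ), mul(SZ, add(SZ, SZ)))
  step 2: add(S(add(Z, SZ)), mul(SZ, add(SZ, SZ)))
  step 3: S(add(add(Z, SZ), mul(SZ, add(SZ, SZ))))
  step 4: S(add(SZ, mul(SZ, add(SZ, SZ))))
  step 5: S(S(add(Z, mul(SZ, add(SZ, SZ)))))
  step 6: S(S(mul(SZ, add(SZ, SZ))))
  step 7: S(S(add(add(SZ, SZ), mul(Z, add(SZ, SZ)))))
  step 8: S(S(add(S(add(Z, SZ)), mul(Z, add(SZ, SZ)))))
  step 9: S(S(S(add(add(Z, SZ), mul(Z, add(SZ, SZ))))))
  step 10: S(S(S(add(SZ, mul(Z, add(SZ, SZ))))))
  step 11: S(S(S(S(add(Z, mul(Z, add(SZ, SZ)))))))
  step 12: S(S(S(S(mul(Z, add(SZ, SZ))))))
  step 13: S^4(Z)

Answer: SAME — A ⇓ S^4(Z), B ⇓ S^4(Z)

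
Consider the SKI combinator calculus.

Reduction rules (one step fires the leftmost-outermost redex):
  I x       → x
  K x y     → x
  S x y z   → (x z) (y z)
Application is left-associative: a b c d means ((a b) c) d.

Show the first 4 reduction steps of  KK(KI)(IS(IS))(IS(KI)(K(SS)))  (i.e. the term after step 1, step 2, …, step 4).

Answer: after 4 steps: SS

Reduction:
  start: KK(KI)(IS(IS))(IS(KI)(K(SS)))
  →1  K(IS(IS))(IS(KI)(K(SS)))
  →2  IS(IS)
  →3  S(IS)
  →4  SS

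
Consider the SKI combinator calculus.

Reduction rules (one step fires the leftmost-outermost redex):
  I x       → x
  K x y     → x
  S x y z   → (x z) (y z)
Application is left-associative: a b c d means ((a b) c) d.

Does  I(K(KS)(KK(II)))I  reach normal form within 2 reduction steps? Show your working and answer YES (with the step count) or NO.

Answer: NO — after 2 steps the term is KSI, not yet normal

Derivation:
  start: I(K(KS)(KK(II)))I
  [1] K(KS)(KK(II))I
  [2] KSI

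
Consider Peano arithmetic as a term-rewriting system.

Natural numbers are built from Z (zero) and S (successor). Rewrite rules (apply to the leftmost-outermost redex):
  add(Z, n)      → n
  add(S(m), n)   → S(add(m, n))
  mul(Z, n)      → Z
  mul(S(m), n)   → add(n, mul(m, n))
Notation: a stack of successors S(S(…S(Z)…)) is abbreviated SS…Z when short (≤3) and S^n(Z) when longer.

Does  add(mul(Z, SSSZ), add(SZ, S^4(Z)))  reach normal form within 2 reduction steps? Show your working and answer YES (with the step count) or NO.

Answer: NO — after 2 steps the term is add(SZ, S^4(Z)), not yet normal

Working:
  start: add(mul(Z, SSSZ), add(SZ, S^4(Z)))
  step 1: add(Z, add(SZ, S^4(Z)))
  step 2: add(SZ, S^4(Z))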